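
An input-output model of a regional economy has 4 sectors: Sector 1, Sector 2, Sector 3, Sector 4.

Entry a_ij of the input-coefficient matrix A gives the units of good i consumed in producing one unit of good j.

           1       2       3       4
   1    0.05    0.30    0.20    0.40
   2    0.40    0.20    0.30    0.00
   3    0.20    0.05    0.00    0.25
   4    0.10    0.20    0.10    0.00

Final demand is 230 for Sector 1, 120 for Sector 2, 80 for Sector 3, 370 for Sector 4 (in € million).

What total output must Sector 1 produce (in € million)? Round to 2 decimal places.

I − A =
  [   0.95    -0.30    -0.20    -0.40]
  [  -0.40     0.80    -0.30     0.00]
  [  -0.20    -0.05     1.00    -0.25]
  [  -0.10    -0.20    -0.10     1.00]
Compute the cofactors C_ij = (−1)^(i+j)·(3×3 minor ij) of I−A; the adjugate is their transpose:
adj(I−A) = Cᵀ =
  [ 0.75000   0.39450   0.30600   0.37650]
  [ 0.45750   0.83325   0.36900   0.27525]
  [ 0.22000   0.17650   0.57600   0.23200]
  [ 0.18850   0.22375   0.16200   0.57175]
det(I−A) = Σ_j (I−A)_1j·C_1j = (0.95)(0.75000) + (-0.30)(0.45750) + (-0.20)(0.22000) + (-0.40)(0.18850) = 0.45585
(I − A)⁻¹ = adj(I−A) / det(I−A) ≈
  [   1.6453     0.8654     0.6713     0.8259]
  [   1.0036     1.8279     0.8095     0.6038]
  [   0.4826     0.3872     1.2636     0.5089]
  [   0.4135     0.4908     0.3554     1.2543]
x = (I − A)⁻¹ d = adj(I−A)·d / det(I−A), with det(I−A) = 0.45585:
  x_1 = (0.75000·230 + 0.39450·120 + 0.30600·80 + 0.37650·370) / 0.45585 = 383.625 / 0.45585 ≈ 841.56
  x_2 = (0.45750·230 + 0.83325·120 + 0.36900·80 + 0.27525·370) / 0.45585 = 336.5775 / 0.45585 ≈ 738.35
  x_3 = (0.22000·230 + 0.17650·120 + 0.57600·80 + 0.23200·370) / 0.45585 = 203.70 / 0.45585 ≈ 446.86
  x_4 = (0.18850·230 + 0.22375·120 + 0.16200·80 + 0.57175·370) / 0.45585 = 294.7125 / 0.45585 ≈ 646.51

x_1 = 841.56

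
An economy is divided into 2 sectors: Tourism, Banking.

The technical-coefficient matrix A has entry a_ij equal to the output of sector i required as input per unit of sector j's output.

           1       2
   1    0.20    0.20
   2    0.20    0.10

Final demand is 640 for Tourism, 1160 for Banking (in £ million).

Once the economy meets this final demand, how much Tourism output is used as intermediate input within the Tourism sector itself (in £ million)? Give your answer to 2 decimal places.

I − A =
  [   0.80    -0.20]
  [  -0.20     0.90]
det(I−A) = (0.80)(0.90) − (-0.20)(-0.20) = 0.6800
adj(I−A) = [[0.90, 0.20], [0.20, 0.80]]
(I − A)⁻¹ = adj(I−A) / det(I−A) ≈
  [   1.3235     0.2941]
  [   0.2941     1.1765]
First solve x = (I − A)⁻¹ d = adj(I−A)·d / det(I−A); in particular x_1 = (0.90·640 + 0.20·1160) / 0.6800 = 808.00 / 0.6800 ≈ 1188.2353.
Intermediate flow from 1 to 1: z_11 = a_11 · x_1 = 0.20 × 808.00 / 0.6800 = 161.60 / 0.6800 ≈ 237.65.

z_11 = 237.65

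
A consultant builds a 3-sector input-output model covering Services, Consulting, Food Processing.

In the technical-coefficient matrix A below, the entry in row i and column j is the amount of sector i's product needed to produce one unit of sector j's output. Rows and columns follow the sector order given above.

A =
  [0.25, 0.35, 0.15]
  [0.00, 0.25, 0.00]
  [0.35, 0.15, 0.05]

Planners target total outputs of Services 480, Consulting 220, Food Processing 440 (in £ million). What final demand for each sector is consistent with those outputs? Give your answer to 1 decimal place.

d_1 = 217.0, d_2 = 165.0, d_3 = 217.0

I − A =
  [   0.75    -0.35    -0.15]
  [   0.00     0.75     0.00]
  [  -0.35    -0.15     0.95]
d = (I − A) x:
  d_1 = (+0.75)·480 + (-0.35)·220 + (-0.15)·440 = 217.0
  d_2 = (+0.00)·480 + (+0.75)·220 + (+0.00)·440 = 165.0
  d_3 = (-0.35)·480 + (-0.15)·220 + (+0.95)·440 = 217.0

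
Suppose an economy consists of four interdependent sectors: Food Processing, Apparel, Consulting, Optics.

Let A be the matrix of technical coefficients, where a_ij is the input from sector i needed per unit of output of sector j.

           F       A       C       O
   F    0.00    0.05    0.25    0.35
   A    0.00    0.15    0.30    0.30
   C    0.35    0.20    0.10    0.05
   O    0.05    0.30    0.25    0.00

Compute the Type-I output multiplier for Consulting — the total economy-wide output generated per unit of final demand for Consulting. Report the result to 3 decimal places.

I − A =
  [   1.00    -0.05    -0.25    -0.35]
  [   0.00     0.85    -0.30    -0.30]
  [  -0.35    -0.20     0.90    -0.05]
  [  -0.05    -0.30    -0.25     1.00]
Compute the cofactors C_ij = (−1)^(i+j)·(3×3 minor ij) of I−A; the adjugate is their transpose:
adj(I−A) = Cᵀ =
  [ 0.593875   0.210125   0.314625   0.286625]
  [ 0.145500   0.753000   0.373500   0.295500]
  [ 0.271125   0.265875   0.744375   0.211875]
  [ 0.141125   0.302875   0.313875   0.625375]
det(I−A) = Σ_j (I−A)_1j·C_1j = (1.00)(0.593875) + (-0.05)(0.145500) + (-0.25)(0.271125) + (-0.35)(0.141125) = 0.469425
(I − A)⁻¹ = adj(I−A) / det(I−A) ≈
  [   1.2651     0.4476     0.6702     0.6106]
  [   0.3100     1.6041     0.7957     0.6295]
  [   0.5776     0.5664     1.5857     0.4514]
  [   0.3006     0.6452     0.6686     1.3322]
The output multiplier for sector j is the column-j sum of the Leontief inverse (I − A)⁻¹ = adj(I−A) / det(I−A).
Column C of adj(I−A): (0.314625, 0.373500, 0.744375, 0.313875); det(I−A) = 0.469425.
m_C = (0.314625 + 0.373500 + 0.744375 + 0.313875) / 0.469425 = 1.746375 / 0.469425 ≈ 3.720.

m_C = 3.720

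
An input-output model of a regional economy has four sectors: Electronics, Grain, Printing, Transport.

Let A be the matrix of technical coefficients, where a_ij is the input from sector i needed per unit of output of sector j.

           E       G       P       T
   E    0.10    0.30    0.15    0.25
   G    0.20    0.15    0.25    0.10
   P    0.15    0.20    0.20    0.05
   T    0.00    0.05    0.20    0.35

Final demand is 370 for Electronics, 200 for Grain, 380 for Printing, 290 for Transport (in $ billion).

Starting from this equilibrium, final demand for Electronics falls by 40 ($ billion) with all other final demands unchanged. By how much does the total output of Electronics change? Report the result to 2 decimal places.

Δx_E = -54.65

I − A =
  [   0.90    -0.30    -0.15    -0.25]
  [  -0.20     0.85    -0.25    -0.10]
  [  -0.15    -0.20     0.80    -0.05]
  [   0.00    -0.05    -0.20     0.65]
Compute the cofactors C_ij = (−1)^(i+j)·(3×3 minor ij) of I−A; the adjugate is their transpose:
adj(I−A) = Cᵀ =
  [ 0.392375   0.192875   0.182500   0.194625]
  [ 0.129375   0.436875   0.193750   0.131875]
  [ 0.108625   0.150375   0.451250   0.099625]
  [ 0.043375   0.079875   0.153750   0.482625]
det(I−A) = Σ_j (I−A)_1j·C_1j = (0.90)(0.392375) + (-0.30)(0.129375) + (-0.15)(0.108625) + (-0.25)(0.043375) = 0.2871875
(I − A)⁻¹ = adj(I−A) / det(I−A) ≈
  [   1.3663     0.6716     0.6355     0.6777]
  [   0.4505     1.5212     0.6746     0.4592]
  [   0.3782     0.5236     1.5713     0.3469]
  [   0.1510     0.2781     0.5354     1.6805]
Δx = (I − A)⁻¹ Δd with Δd having -40 in the Electronics component and 0 elsewhere.
So Δx_E = L_EE · (-40), where L_EE = adj(I−A)_EE / det(I−A) = 0.392375 / 0.2871875.
Δx_E = 0.392375 × (-40) / 0.2871875 = -15.695 / 0.2871875 ≈ -54.65.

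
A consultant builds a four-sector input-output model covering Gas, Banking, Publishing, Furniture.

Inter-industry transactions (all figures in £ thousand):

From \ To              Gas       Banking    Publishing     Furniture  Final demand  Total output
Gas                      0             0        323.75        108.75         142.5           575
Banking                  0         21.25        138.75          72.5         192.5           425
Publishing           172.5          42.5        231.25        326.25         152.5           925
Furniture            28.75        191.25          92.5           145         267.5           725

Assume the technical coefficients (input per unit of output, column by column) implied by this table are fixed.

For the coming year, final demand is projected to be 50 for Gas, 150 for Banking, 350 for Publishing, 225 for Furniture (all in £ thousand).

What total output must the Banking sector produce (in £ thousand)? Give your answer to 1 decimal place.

Technical coefficients a_ij = z_ij / X_j:
  a_GG = 0/575 = 0.00, a_BG = 0/575 = 0.00, a_PG = 172.5/575 = 0.30, a_FG = 28.75/575 = 0.05
  a_GB = 0/425 = 0.00, a_BB = 21.25/425 = 0.05, a_PB = 42.5/425 = 0.10, a_FB = 191.25/425 = 0.45
  a_GP = 323.75/925 = 0.35, a_BP = 138.75/925 = 0.15, a_PP = 231.25/925 = 0.25, a_FP = 92.5/925 = 0.10
  a_GF = 108.75/725 = 0.15, a_BF = 72.5/725 = 0.10, a_PF = 326.25/725 = 0.45, a_FF = 145/725 = 0.20
I − A =
  [   1.00     0.00    -0.35    -0.15]
  [   0.00     0.95    -0.15    -0.10]
  [  -0.30    -0.10     0.75    -0.45]
  [  -0.05    -0.45    -0.10     0.80]
Compute the cofactors C_ij = (−1)^(i+j)·(3×3 minor ij) of I−A; the adjugate is their transpose:
adj(I−A) = Cᵀ =
  [ 0.450125   0.151000   0.274625   0.257750]
  [ 0.046125   0.453000   0.130625   0.138750]
  [ 0.236375   0.302000   0.707875   0.480250]
  [ 0.083625   0.302000   0.179125   0.597750]
det(I−A) = Σ_j (I−A)_1j·C_1j = (1.00)(0.450125) + (0.00)(0.046125) + (-0.35)(0.236375) + (-0.15)(0.083625) = 0.35485
(I − A)⁻¹ = adj(I−A) / det(I−A) ≈
  [   1.2685     0.4255     0.7739     0.7264]
  [   0.1300     1.2766     0.3681     0.3910]
  [   0.6661     0.8511     1.9949     1.3534]
  [   0.2357     0.8511     0.5048     1.6845]
x = (I − A)⁻¹ d = adj(I−A)·d / det(I−A), with det(I−A) = 0.35485:
  x_G = (0.450125·50 + 0.151000·150 + 0.274625·350 + 0.257750·225) / 0.35485 = 199.26875 / 0.35485 ≈ 561.6
  x_B = (0.046125·50 + 0.453000·150 + 0.130625·350 + 0.138750·225) / 0.35485 = 147.19375 / 0.35485 ≈ 414.8
  x_P = (0.236375·50 + 0.302000·150 + 0.707875·350 + 0.480250·225) / 0.35485 = 412.93125 / 0.35485 ≈ 1163.7
  x_F = (0.083625·50 + 0.302000·150 + 0.179125·350 + 0.597750·225) / 0.35485 = 246.66875 / 0.35485 ≈ 695.1

x_B = 414.8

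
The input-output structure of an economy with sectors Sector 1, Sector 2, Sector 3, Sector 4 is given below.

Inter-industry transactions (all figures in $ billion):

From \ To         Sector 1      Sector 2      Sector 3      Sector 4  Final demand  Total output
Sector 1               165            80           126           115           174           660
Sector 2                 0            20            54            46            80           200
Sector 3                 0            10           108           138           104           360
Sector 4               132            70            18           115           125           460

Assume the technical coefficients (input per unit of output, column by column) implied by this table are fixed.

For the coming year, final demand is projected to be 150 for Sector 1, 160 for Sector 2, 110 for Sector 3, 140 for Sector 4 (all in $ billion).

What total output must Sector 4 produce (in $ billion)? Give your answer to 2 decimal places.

x_4 = 558.02

Technical coefficients a_ij = z_ij / X_j:
  a_11 = 165/660 = 0.25, a_21 = 0/660 = 0.00, a_31 = 0/660 = 0.00, a_41 = 132/660 = 0.20
  a_12 = 80/200 = 0.40, a_22 = 20/200 = 0.10, a_32 = 10/200 = 0.05, a_42 = 70/200 = 0.35
  a_13 = 126/360 = 0.35, a_23 = 54/360 = 0.15, a_33 = 108/360 = 0.30, a_43 = 18/360 = 0.05
  a_14 = 115/460 = 0.25, a_24 = 46/460 = 0.10, a_34 = 138/460 = 0.30, a_44 = 115/460 = 0.25
I − A =
  [   0.75    -0.40    -0.35    -0.25]
  [   0.00     0.90    -0.15    -0.10]
  [   0.00    -0.05     0.70    -0.30]
  [  -0.20    -0.35    -0.05     0.75]
Compute the cofactors C_ij = (−1)^(i+j)·(3×3 minor ij) of I−A; the adjugate is their transpose:
adj(I−A) = Cᵀ =
  [ 0.412875   0.315750   0.295375   0.297875]
  [ 0.023000   0.326500   0.087625   0.086250]
  [ 0.055000   0.128375   0.427000   0.206250]
  [ 0.124500   0.245125   0.148125   0.466875]
det(I−A) = Σ_j (I−A)_1j·C_1j = (0.75)(0.412875) + (-0.40)(0.023000) + (-0.35)(0.055000) + (-0.25)(0.124500) = 0.25008125
(I − A)⁻¹ = adj(I−A) / det(I−A) ≈
  [   1.6510     1.2626     1.1811     1.1911]
  [   0.0920     1.3056     0.3504     0.3449]
  [   0.2199     0.5133     1.7074     0.8247]
  [   0.4978     0.9802     0.5923     1.8669]
x = (I − A)⁻¹ d = adj(I−A)·d / det(I−A), with det(I−A) = 0.25008125:
  x_1 = (0.412875·150 + 0.315750·160 + 0.295375·110 + 0.297875·140) / 0.25008125 = 186.645 / 0.25008125 ≈ 746.34
  x_2 = (0.023000·150 + 0.326500·160 + 0.087625·110 + 0.086250·140) / 0.25008125 = 77.40375 / 0.25008125 ≈ 309.51
  x_3 = (0.055000·150 + 0.128375·160 + 0.427000·110 + 0.206250·140) / 0.25008125 = 104.635 / 0.25008125 ≈ 418.40
  x_4 = (0.124500·150 + 0.245125·160 + 0.148125·110 + 0.466875·140) / 0.25008125 = 139.55125 / 0.25008125 ≈ 558.02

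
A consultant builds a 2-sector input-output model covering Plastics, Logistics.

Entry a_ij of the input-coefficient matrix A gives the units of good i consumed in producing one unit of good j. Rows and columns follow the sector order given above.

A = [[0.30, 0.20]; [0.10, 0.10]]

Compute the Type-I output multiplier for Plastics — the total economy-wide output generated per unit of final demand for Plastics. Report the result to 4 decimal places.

I − A =
  [   0.70    -0.20]
  [  -0.10     0.90]
det(I−A) = (0.70)(0.90) − (-0.20)(-0.10) = 0.6100
adj(I−A) = [[0.90, 0.20], [0.10, 0.70]]
(I − A)⁻¹ = adj(I−A) / det(I−A) ≈
  [   1.47541     0.32787]
  [   0.16393     1.14754]
The output multiplier for sector j is the column-j sum of the Leontief inverse (I − A)⁻¹ = adj(I−A) / det(I−A).
Column P of adj(I−A): (0.90, 0.10); det(I−A) = 0.6100.
m_P = (0.90 + 0.10) / 0.6100 = 1.00 / 0.6100 ≈ 1.6393.

m_P = 1.6393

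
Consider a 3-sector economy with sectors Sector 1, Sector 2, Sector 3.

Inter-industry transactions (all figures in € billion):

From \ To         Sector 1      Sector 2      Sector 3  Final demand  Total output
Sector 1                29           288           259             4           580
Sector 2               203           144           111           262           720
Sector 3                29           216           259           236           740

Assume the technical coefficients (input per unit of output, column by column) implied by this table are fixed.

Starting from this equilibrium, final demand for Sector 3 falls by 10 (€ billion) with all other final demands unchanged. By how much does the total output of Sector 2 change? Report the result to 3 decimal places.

Δx_2 = -8.646

Technical coefficients a_ij = z_ij / X_j:
  a_11 = 29/580 = 0.05, a_21 = 203/580 = 0.35, a_31 = 29/580 = 0.05
  a_12 = 288/720 = 0.40, a_22 = 144/720 = 0.20, a_32 = 216/720 = 0.30
  a_13 = 259/740 = 0.35, a_23 = 111/740 = 0.15, a_33 = 259/740 = 0.35
I − A =
  [   0.95    -0.40    -0.35]
  [  -0.35     0.80    -0.15]
  [  -0.05    -0.30     0.65]
Cofactors of I−A, C_ij = (−1)^(i+j)·(minor ij) (rows/columns in the sector order above):
  C_11 = (0.80)(0.65) − (-0.15)(-0.30) = 0.4750
  C_12 = −[(-0.35)(0.65) − (-0.15)(-0.05)] = 0.2350
  C_13 = (-0.35)(-0.30) − (0.80)(-0.05) = 0.1450
  C_21 = −[(-0.40)(0.65) − (-0.35)(-0.30)] = 0.3650
  C_22 = (0.95)(0.65) − (-0.35)(-0.05) = 0.6000
  C_23 = −[(0.95)(-0.30) − (-0.40)(-0.05)] = 0.3050
  C_31 = (-0.40)(-0.15) − (-0.35)(0.80) = 0.3400
  C_32 = −[(0.95)(-0.15) − (-0.35)(-0.35)] = 0.2650
  C_33 = (0.95)(0.80) − (-0.40)(-0.35) = 0.6200
det(I−A) = Σ_j (I−A)_1j·C_1j = (0.95)(0.4750) + (-0.40)(0.2350) + (-0.35)(0.1450) = 0.3065
adj(I−A) = Cᵀ =
  [ 0.4750   0.3650   0.3400]
  [ 0.2350   0.6000   0.2650]
  [ 0.1450   0.3050   0.6200]
(I − A)⁻¹ = adj(I−A) / det(I−A) ≈
  [   1.5498     1.1909     1.1093]
  [   0.7667     1.9576     0.8646]
  [   0.4731     0.9951     2.0228]
Δx = (I − A)⁻¹ Δd with Δd having -10 in the Sector 3 component and 0 elsewhere.
So Δx_2 = L_23 · (-10), where L_23 = adj(I−A)_23 / det(I−A) = 0.2650 / 0.3065.
Δx_2 = 0.2650 × (-10) / 0.3065 = -2.65 / 0.3065 ≈ -8.646.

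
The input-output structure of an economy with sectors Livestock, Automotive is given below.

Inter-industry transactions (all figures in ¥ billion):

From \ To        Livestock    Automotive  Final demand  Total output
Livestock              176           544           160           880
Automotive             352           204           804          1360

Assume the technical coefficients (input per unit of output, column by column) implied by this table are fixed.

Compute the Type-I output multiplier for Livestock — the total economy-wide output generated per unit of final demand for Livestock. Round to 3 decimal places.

Technical coefficients a_ij = z_ij / X_j:
  a_LL = 176/880 = 0.20, a_AL = 352/880 = 0.40
  a_LA = 544/1360 = 0.40, a_AA = 204/1360 = 0.15
I − A =
  [   0.80    -0.40]
  [  -0.40     0.85]
det(I−A) = (0.80)(0.85) − (-0.40)(-0.40) = 0.5200
adj(I−A) = [[0.85, 0.40], [0.40, 0.80]]
(I − A)⁻¹ = adj(I−A) / det(I−A) ≈
  [   1.6346     0.7692]
  [   0.7692     1.5385]
The output multiplier for sector j is the column-j sum of the Leontief inverse (I − A)⁻¹ = adj(I−A) / det(I−A).
Column L of adj(I−A): (0.85, 0.40); det(I−A) = 0.5200.
m_L = (0.85 + 0.40) / 0.5200 = 1.25 / 0.5200 ≈ 2.404.

m_L = 2.404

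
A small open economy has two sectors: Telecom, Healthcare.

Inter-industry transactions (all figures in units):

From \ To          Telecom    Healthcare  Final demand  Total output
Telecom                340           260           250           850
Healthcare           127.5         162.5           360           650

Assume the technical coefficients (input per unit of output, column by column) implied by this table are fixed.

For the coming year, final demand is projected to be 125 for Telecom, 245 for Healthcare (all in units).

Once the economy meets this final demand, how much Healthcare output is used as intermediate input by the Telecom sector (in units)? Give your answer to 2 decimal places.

z_21 = 73.75

Technical coefficients a_ij = z_ij / X_j:
  a_11 = 340/850 = 0.40, a_21 = 127.5/850 = 0.15
  a_12 = 260/650 = 0.40, a_22 = 162.5/650 = 0.25
I − A =
  [   0.60    -0.40]
  [  -0.15     0.75]
det(I−A) = (0.60)(0.75) − (-0.40)(-0.15) = 0.3900
adj(I−A) = [[0.75, 0.40], [0.15, 0.60]]
(I − A)⁻¹ = adj(I−A) / det(I−A) ≈
  [   1.9231     1.0256]
  [   0.3846     1.5385]
First solve x = (I − A)⁻¹ d = adj(I−A)·d / det(I−A); in particular x_1 = (0.75·125 + 0.40·245) / 0.3900 = 191.75 / 0.3900 ≈ 491.6667.
Intermediate flow from 2 to 1: z_21 = a_21 · x_1 = 0.15 × 191.75 / 0.3900 = 28.7625 / 0.3900 = 73.75.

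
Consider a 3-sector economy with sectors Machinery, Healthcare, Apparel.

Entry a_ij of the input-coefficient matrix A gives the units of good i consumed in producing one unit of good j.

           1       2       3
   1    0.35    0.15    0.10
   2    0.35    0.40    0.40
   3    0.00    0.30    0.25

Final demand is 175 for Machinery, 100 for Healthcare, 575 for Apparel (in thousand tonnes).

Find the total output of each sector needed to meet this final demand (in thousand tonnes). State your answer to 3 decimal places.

I − A =
  [   0.65    -0.15    -0.10]
  [  -0.35     0.60    -0.40]
  [   0.00    -0.30     0.75]
Cofactors of I−A, C_ij = (−1)^(i+j)·(minor ij) (rows/columns in the sector order above):
  C_11 = (0.60)(0.75) − (-0.40)(-0.30) = 0.3300
  C_12 = −[(-0.35)(0.75) − (-0.40)(0.00)] = 0.2625
  C_13 = (-0.35)(-0.30) − (0.60)(0.00) = 0.1050
  C_21 = −[(-0.15)(0.75) − (-0.10)(-0.30)] = 0.1425
  C_22 = (0.65)(0.75) − (-0.10)(0.00) = 0.4875
  C_23 = −[(0.65)(-0.30) − (-0.15)(0.00)] = 0.1950
  C_31 = (-0.15)(-0.40) − (-0.10)(0.60) = 0.1200
  C_32 = −[(0.65)(-0.40) − (-0.10)(-0.35)] = 0.2950
  C_33 = (0.65)(0.60) − (-0.15)(-0.35) = 0.3375
det(I−A) = Σ_j (I−A)_1j·C_1j = (0.65)(0.3300) + (-0.15)(0.2625) + (-0.10)(0.1050) = 0.164625
adj(I−A) = Cᵀ =
  [ 0.3300   0.1425   0.1200]
  [ 0.2625   0.4875   0.2950]
  [ 0.1050   0.1950   0.3375]
(I − A)⁻¹ = adj(I−A) / det(I−A) ≈
  [   2.0046     0.8656     0.7289]
  [   1.5945     2.9613     1.7920]
  [   0.6378     1.1845     2.0501]
x = (I − A)⁻¹ d = adj(I−A)·d / det(I−A), with det(I−A) = 0.164625:
  x_1 = (0.3300·175 + 0.1425·100 + 0.1200·575) / 0.164625 = 141.00 / 0.164625 ≈ 856.492
  x_2 = (0.2625·175 + 0.4875·100 + 0.2950·575) / 0.164625 = 264.3125 / 0.164625 ≈ 1605.543
  x_3 = (0.1050·175 + 0.1950·100 + 0.3375·575) / 0.164625 = 231.9375 / 0.164625 ≈ 1408.884

x_1 = 856.492, x_2 = 1605.543, x_3 = 1408.884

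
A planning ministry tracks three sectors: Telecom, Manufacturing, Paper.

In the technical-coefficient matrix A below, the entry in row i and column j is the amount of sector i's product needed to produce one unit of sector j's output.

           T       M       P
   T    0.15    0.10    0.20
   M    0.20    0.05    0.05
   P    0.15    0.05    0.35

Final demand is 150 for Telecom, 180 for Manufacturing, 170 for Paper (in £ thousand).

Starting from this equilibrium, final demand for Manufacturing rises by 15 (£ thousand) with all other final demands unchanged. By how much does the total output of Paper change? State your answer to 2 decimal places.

I − A =
  [   0.85    -0.10    -0.20]
  [  -0.20     0.95    -0.05]
  [  -0.15    -0.05     0.65]
Cofactors of I−A, C_ij = (−1)^(i+j)·(minor ij) (rows/columns in the sector order above):
  C_11 = (0.95)(0.65) − (-0.05)(-0.05) = 0.6150
  C_12 = −[(-0.20)(0.65) − (-0.05)(-0.15)] = 0.1375
  C_13 = (-0.20)(-0.05) − (0.95)(-0.15) = 0.1525
  C_21 = −[(-0.10)(0.65) − (-0.20)(-0.05)] = 0.0750
  C_22 = (0.85)(0.65) − (-0.20)(-0.15) = 0.5225
  C_23 = −[(0.85)(-0.05) − (-0.10)(-0.15)] = 0.0575
  C_31 = (-0.10)(-0.05) − (-0.20)(0.95) = 0.1950
  C_32 = −[(0.85)(-0.05) − (-0.20)(-0.20)] = 0.0825
  C_33 = (0.85)(0.95) − (-0.10)(-0.20) = 0.7875
det(I−A) = Σ_j (I−A)_1j·C_1j = (0.85)(0.6150) + (-0.10)(0.1375) + (-0.20)(0.1525) = 0.4785
adj(I−A) = Cᵀ =
  [ 0.6150   0.0750   0.1950]
  [ 0.1375   0.5225   0.0825]
  [ 0.1525   0.0575   0.7875]
(I − A)⁻¹ = adj(I−A) / det(I−A) ≈
  [   1.2853     0.1567     0.4075]
  [   0.2874     1.0920     0.1724]
  [   0.3187     0.1202     1.6458]
Δx = (I − A)⁻¹ Δd with Δd having +15 in the Manufacturing component and 0 elsewhere.
So Δx_P = L_PM · (+15), where L_PM = adj(I−A)_PM / det(I−A) = 0.0575 / 0.4785.
Δx_P = 0.0575 × (+15) / 0.4785 = 0.8625 / 0.4785 ≈ 1.80.

Δx_P = 1.80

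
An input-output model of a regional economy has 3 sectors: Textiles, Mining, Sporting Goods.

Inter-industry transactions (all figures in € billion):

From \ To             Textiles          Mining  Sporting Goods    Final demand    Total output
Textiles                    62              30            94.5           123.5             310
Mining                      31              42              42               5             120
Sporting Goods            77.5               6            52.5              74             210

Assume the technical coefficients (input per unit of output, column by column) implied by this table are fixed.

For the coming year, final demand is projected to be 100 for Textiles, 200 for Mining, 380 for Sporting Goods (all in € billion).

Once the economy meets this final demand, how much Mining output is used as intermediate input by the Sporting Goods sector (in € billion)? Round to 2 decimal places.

Technical coefficients a_ij = z_ij / X_j:
  a_11 = 62/310 = 0.20, a_21 = 31/310 = 0.10, a_31 = 77.5/310 = 0.25
  a_12 = 30/120 = 0.25, a_22 = 42/120 = 0.35, a_32 = 6/120 = 0.05
  a_13 = 94.5/210 = 0.45, a_23 = 42/210 = 0.20, a_33 = 52.5/210 = 0.25
I − A =
  [   0.80    -0.25    -0.45]
  [  -0.10     0.65    -0.20]
  [  -0.25    -0.05     0.75]
Cofactors of I−A, C_ij = (−1)^(i+j)·(minor ij) (rows/columns in the sector order above):
  C_11 = (0.65)(0.75) − (-0.20)(-0.05) = 0.4775
  C_12 = −[(-0.10)(0.75) − (-0.20)(-0.25)] = 0.1250
  C_13 = (-0.10)(-0.05) − (0.65)(-0.25) = 0.1675
  C_21 = −[(-0.25)(0.75) − (-0.45)(-0.05)] = 0.2100
  C_22 = (0.80)(0.75) − (-0.45)(-0.25) = 0.4875
  C_23 = −[(0.80)(-0.05) − (-0.25)(-0.25)] = 0.1025
  C_31 = (-0.25)(-0.20) − (-0.45)(0.65) = 0.3425
  C_32 = −[(0.80)(-0.20) − (-0.45)(-0.10)] = 0.2050
  C_33 = (0.80)(0.65) − (-0.25)(-0.10) = 0.4950
det(I−A) = Σ_j (I−A)_1j·C_1j = (0.80)(0.4775) + (-0.25)(0.1250) + (-0.45)(0.1675) = 0.275375
adj(I−A) = Cᵀ =
  [ 0.4775   0.2100   0.3425]
  [ 0.1250   0.4875   0.2050]
  [ 0.1675   0.1025   0.4950]
(I − A)⁻¹ = adj(I−A) / det(I−A) ≈
  [   1.7340     0.7626     1.2438]
  [   0.4539     1.7703     0.7444]
  [   0.6083     0.3722     1.7975]
First solve x = (I − A)⁻¹ d = adj(I−A)·d / det(I−A); in particular x_3 = (0.1675·100 + 0.1025·200 + 0.4950·380) / 0.275375 = 225.35 / 0.275375 ≈ 818.3386.
Intermediate flow from 2 to 3: z_23 = a_23 · x_3 = 0.20 × 225.35 / 0.275375 = 45.07 / 0.275375 ≈ 163.67.

z_23 = 163.67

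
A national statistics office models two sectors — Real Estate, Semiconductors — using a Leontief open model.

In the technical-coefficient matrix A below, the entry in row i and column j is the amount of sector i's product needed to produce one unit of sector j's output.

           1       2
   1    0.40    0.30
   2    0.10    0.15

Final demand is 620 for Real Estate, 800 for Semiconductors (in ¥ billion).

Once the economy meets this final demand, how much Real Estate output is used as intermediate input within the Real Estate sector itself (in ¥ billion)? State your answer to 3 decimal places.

I − A =
  [   0.60    -0.30]
  [  -0.10     0.85]
det(I−A) = (0.60)(0.85) − (-0.30)(-0.10) = 0.4800
adj(I−A) = [[0.85, 0.30], [0.10, 0.60]]
(I − A)⁻¹ = adj(I−A) / det(I−A) ≈
  [   1.7708     0.6250]
  [   0.2083     1.2500]
First solve x = (I − A)⁻¹ d = adj(I−A)·d / det(I−A); in particular x_1 = (0.85·620 + 0.30·800) / 0.4800 = 767.00 / 0.4800 ≈ 1597.91667.
Intermediate flow from 1 to 1: z_11 = a_11 · x_1 = 0.40 × 767.00 / 0.4800 = 306.80 / 0.4800 ≈ 639.167.

z_11 = 639.167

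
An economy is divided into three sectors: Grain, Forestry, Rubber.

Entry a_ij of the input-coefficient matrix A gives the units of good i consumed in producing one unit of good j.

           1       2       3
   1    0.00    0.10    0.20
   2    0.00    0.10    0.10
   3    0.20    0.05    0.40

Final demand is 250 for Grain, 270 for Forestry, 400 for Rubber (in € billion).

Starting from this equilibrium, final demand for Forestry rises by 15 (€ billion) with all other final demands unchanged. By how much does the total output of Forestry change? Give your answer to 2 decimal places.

I − A =
  [   1.00    -0.10    -0.20]
  [   0.00     0.90    -0.10]
  [  -0.20    -0.05     0.60]
Cofactors of I−A, C_ij = (−1)^(i+j)·(minor ij) (rows/columns in the sector order above):
  C_11 = (0.90)(0.60) − (-0.10)(-0.05) = 0.5350
  C_12 = −[(0.00)(0.60) − (-0.10)(-0.20)] = 0.0200
  C_13 = (0.00)(-0.05) − (0.90)(-0.20) = 0.1800
  C_21 = −[(-0.10)(0.60) − (-0.20)(-0.05)] = 0.0700
  C_22 = (1.00)(0.60) − (-0.20)(-0.20) = 0.5600
  C_23 = −[(1.00)(-0.05) − (-0.10)(-0.20)] = 0.0700
  C_31 = (-0.10)(-0.10) − (-0.20)(0.90) = 0.1900
  C_32 = −[(1.00)(-0.10) − (-0.20)(0.00)] = 0.1000
  C_33 = (1.00)(0.90) − (-0.10)(0.00) = 0.9000
det(I−A) = Σ_j (I−A)_1j·C_1j = (1.00)(0.5350) + (-0.10)(0.0200) + (-0.20)(0.1800) = 0.4970
adj(I−A) = Cᵀ =
  [ 0.5350   0.0700   0.1900]
  [ 0.0200   0.5600   0.1000]
  [ 0.1800   0.0700   0.9000]
(I − A)⁻¹ = adj(I−A) / det(I−A) ≈
  [   1.0765     0.1408     0.3823]
  [   0.0402     1.1268     0.2012]
  [   0.3622     0.1408     1.8109]
Δx = (I − A)⁻¹ Δd with Δd having +15 in the Forestry component and 0 elsewhere.
So Δx_2 = L_22 · (+15), where L_22 = adj(I−A)_22 / det(I−A) = 0.5600 / 0.4970.
Δx_2 = 0.5600 × (+15) / 0.4970 = 8.40 / 0.4970 ≈ 16.90.

Δx_2 = 16.90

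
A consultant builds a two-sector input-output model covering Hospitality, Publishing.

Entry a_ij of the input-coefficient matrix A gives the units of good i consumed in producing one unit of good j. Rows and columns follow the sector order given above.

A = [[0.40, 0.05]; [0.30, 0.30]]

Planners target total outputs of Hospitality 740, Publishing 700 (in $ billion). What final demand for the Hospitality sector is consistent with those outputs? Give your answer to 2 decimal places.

d_1 = 409.00

I − A =
  [   0.60    -0.05]
  [  -0.30     0.70]
d = (I − A) x:
  d_1 = (+0.60)·740 + (-0.05)·700 = 409.00
  d_2 = (-0.30)·740 + (+0.70)·700 = 268.00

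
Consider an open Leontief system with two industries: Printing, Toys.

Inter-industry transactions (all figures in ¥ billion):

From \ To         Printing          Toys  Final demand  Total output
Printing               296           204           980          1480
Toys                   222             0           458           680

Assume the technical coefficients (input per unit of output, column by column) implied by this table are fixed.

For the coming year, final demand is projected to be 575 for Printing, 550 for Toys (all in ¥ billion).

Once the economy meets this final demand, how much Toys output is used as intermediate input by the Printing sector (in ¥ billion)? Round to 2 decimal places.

z_TP = 147.02

Technical coefficients a_ij = z_ij / X_j:
  a_PP = 296/1480 = 0.20, a_TP = 222/1480 = 0.15
  a_PT = 204/680 = 0.30, a_TT = 0/680 = 0.00
I − A =
  [   0.80    -0.30]
  [  -0.15     1.00]
det(I−A) = (0.80)(1.00) − (-0.30)(-0.15) = 0.7550
adj(I−A) = [[1.00, 0.30], [0.15, 0.80]]
(I − A)⁻¹ = adj(I−A) / det(I−A) ≈
  [   1.3245     0.3974]
  [   0.1987     1.0596]
First solve x = (I − A)⁻¹ d = adj(I−A)·d / det(I−A); in particular x_P = (1.00·575 + 0.30·550) / 0.7550 = 740.00 / 0.7550 ≈ 980.1325.
Intermediate flow from T to P: z_TP = a_TP · x_P = 0.15 × 740.00 / 0.7550 = 111.00 / 0.7550 ≈ 147.02.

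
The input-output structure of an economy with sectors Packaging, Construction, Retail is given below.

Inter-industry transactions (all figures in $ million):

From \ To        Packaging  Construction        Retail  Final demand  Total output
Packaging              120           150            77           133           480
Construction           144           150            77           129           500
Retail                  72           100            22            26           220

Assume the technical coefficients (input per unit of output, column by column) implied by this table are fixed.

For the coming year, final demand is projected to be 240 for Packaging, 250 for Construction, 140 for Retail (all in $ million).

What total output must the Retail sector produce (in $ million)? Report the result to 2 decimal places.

x_3 = 562.15

Technical coefficients a_ij = z_ij / X_j:
  a_11 = 120/480 = 0.25, a_21 = 144/480 = 0.30, a_31 = 72/480 = 0.15
  a_12 = 150/500 = 0.30, a_22 = 150/500 = 0.30, a_32 = 100/500 = 0.20
  a_13 = 77/220 = 0.35, a_23 = 77/220 = 0.35, a_33 = 22/220 = 0.10
I − A =
  [   0.75    -0.30    -0.35]
  [  -0.30     0.70    -0.35]
  [  -0.15    -0.20     0.90]
Cofactors of I−A, C_ij = (−1)^(i+j)·(minor ij) (rows/columns in the sector order above):
  C_11 = (0.70)(0.90) − (-0.35)(-0.20) = 0.5600
  C_12 = −[(-0.30)(0.90) − (-0.35)(-0.15)] = 0.3225
  C_13 = (-0.30)(-0.20) − (0.70)(-0.15) = 0.1650
  C_21 = −[(-0.30)(0.90) − (-0.35)(-0.20)] = 0.3400
  C_22 = (0.75)(0.90) − (-0.35)(-0.15) = 0.6225
  C_23 = −[(0.75)(-0.20) − (-0.30)(-0.15)] = 0.1950
  C_31 = (-0.30)(-0.35) − (-0.35)(0.70) = 0.3500
  C_32 = −[(0.75)(-0.35) − (-0.35)(-0.30)] = 0.3675
  C_33 = (0.75)(0.70) − (-0.30)(-0.30) = 0.4350
det(I−A) = Σ_j (I−A)_1j·C_1j = (0.75)(0.5600) + (-0.30)(0.3225) + (-0.35)(0.1650) = 0.2655
adj(I−A) = Cᵀ =
  [ 0.5600   0.3400   0.3500]
  [ 0.3225   0.6225   0.3675]
  [ 0.1650   0.1950   0.4350]
(I − A)⁻¹ = adj(I−A) / det(I−A) ≈
  [   2.1092     1.2806     1.3183]
  [   1.2147     2.3446     1.3842]
  [   0.6215     0.7345     1.6384]
x = (I − A)⁻¹ d = adj(I−A)·d / det(I−A), with det(I−A) = 0.2655:
  x_1 = (0.5600·240 + 0.3400·250 + 0.3500·140) / 0.2655 = 268.40 / 0.2655 ≈ 1010.92
  x_2 = (0.3225·240 + 0.6225·250 + 0.3675·140) / 0.2655 = 284.475 / 0.2655 ≈ 1071.47
  x_3 = (0.1650·240 + 0.1950·250 + 0.4350·140) / 0.2655 = 149.25 / 0.2655 ≈ 562.15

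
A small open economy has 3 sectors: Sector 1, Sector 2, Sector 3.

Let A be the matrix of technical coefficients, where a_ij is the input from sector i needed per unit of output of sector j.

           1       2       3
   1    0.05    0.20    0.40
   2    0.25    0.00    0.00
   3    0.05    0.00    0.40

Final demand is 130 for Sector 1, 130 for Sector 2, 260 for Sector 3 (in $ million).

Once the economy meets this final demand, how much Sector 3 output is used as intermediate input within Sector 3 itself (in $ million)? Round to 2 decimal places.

z_33 = 186.00

I − A =
  [   0.95    -0.20    -0.40]
  [  -0.25     1.00     0.00]
  [  -0.05     0.00     0.60]
Cofactors of I−A, C_ij = (−1)^(i+j)·(minor ij) (rows/columns in the sector order above):
  C_11 = (1.00)(0.60) − (0.00)(0.00) = 0.6000
  C_12 = −[(-0.25)(0.60) − (0.00)(-0.05)] = 0.1500
  C_13 = (-0.25)(0.00) − (1.00)(-0.05) = 0.0500
  C_21 = −[(-0.20)(0.60) − (-0.40)(0.00)] = 0.1200
  C_22 = (0.95)(0.60) − (-0.40)(-0.05) = 0.5500
  C_23 = −[(0.95)(0.00) − (-0.20)(-0.05)] = 0.0100
  C_31 = (-0.20)(0.00) − (-0.40)(1.00) = 0.4000
  C_32 = −[(0.95)(0.00) − (-0.40)(-0.25)] = 0.1000
  C_33 = (0.95)(1.00) − (-0.20)(-0.25) = 0.9000
det(I−A) = Σ_j (I−A)_1j·C_1j = (0.95)(0.6000) + (-0.20)(0.1500) + (-0.40)(0.0500) = 0.5200
adj(I−A) = Cᵀ =
  [ 0.6000   0.1200   0.4000]
  [ 0.1500   0.5500   0.1000]
  [ 0.0500   0.0100   0.9000]
(I − A)⁻¹ = adj(I−A) / det(I−A) ≈
  [   1.1538     0.2308     0.7692]
  [   0.2885     1.0577     0.1923]
  [   0.0962     0.0192     1.7308]
First solve x = (I − A)⁻¹ d = adj(I−A)·d / det(I−A); in particular x_3 = (0.0500·130 + 0.0100·130 + 0.9000·260) / 0.5200 = 241.80 / 0.5200 = 465.0000.
Intermediate flow from 3 to 3: z_33 = a_33 · x_3 = 0.40 × 241.80 / 0.5200 = 96.72 / 0.5200 = 186.00.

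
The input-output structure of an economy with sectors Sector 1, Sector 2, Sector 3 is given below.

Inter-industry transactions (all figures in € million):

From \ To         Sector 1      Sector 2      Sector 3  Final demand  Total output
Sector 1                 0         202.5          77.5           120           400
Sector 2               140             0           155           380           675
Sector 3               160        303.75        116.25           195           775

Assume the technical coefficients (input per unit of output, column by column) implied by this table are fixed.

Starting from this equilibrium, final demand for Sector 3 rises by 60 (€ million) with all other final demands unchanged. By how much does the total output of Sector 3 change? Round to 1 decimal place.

Technical coefficients a_ij = z_ij / X_j:
  a_11 = 0/400 = 0.00, a_21 = 140/400 = 0.35, a_31 = 160/400 = 0.40
  a_12 = 202.5/675 = 0.30, a_22 = 0/675 = 0.00, a_32 = 303.75/675 = 0.45
  a_13 = 77.5/775 = 0.10, a_23 = 155/775 = 0.20, a_33 = 116.25/775 = 0.15
I − A =
  [   1.00    -0.30    -0.10]
  [  -0.35     1.00    -0.20]
  [  -0.40    -0.45     0.85]
Cofactors of I−A, C_ij = (−1)^(i+j)·(minor ij) (rows/columns in the sector order above):
  C_11 = (1.00)(0.85) − (-0.20)(-0.45) = 0.7600
  C_12 = −[(-0.35)(0.85) − (-0.20)(-0.40)] = 0.3775
  C_13 = (-0.35)(-0.45) − (1.00)(-0.40) = 0.5575
  C_21 = −[(-0.30)(0.85) − (-0.10)(-0.45)] = 0.3000
  C_22 = (1.00)(0.85) − (-0.10)(-0.40) = 0.8100
  C_23 = −[(1.00)(-0.45) − (-0.30)(-0.40)] = 0.5700
  C_31 = (-0.30)(-0.20) − (-0.10)(1.00) = 0.1600
  C_32 = −[(1.00)(-0.20) − (-0.10)(-0.35)] = 0.2350
  C_33 = (1.00)(1.00) − (-0.30)(-0.35) = 0.8950
det(I−A) = Σ_j (I−A)_1j·C_1j = (1.00)(0.7600) + (-0.30)(0.3775) + (-0.10)(0.5575) = 0.5910
adj(I−A) = Cᵀ =
  [ 0.7600   0.3000   0.1600]
  [ 0.3775   0.8100   0.2350]
  [ 0.5575   0.5700   0.8950]
(I − A)⁻¹ = adj(I−A) / det(I−A) ≈
  [   1.2860     0.5076     0.2707]
  [   0.6387     1.3706     0.3976]
  [   0.9433     0.9645     1.5144]
Δx = (I − A)⁻¹ Δd with Δd having +60 in the Sector 3 component and 0 elsewhere.
So Δx_3 = L_33 · (+60), where L_33 = adj(I−A)_33 / det(I−A) = 0.8950 / 0.5910.
Δx_3 = 0.8950 × (+60) / 0.5910 = 53.70 / 0.5910 ≈ 90.9.

Δx_3 = 90.9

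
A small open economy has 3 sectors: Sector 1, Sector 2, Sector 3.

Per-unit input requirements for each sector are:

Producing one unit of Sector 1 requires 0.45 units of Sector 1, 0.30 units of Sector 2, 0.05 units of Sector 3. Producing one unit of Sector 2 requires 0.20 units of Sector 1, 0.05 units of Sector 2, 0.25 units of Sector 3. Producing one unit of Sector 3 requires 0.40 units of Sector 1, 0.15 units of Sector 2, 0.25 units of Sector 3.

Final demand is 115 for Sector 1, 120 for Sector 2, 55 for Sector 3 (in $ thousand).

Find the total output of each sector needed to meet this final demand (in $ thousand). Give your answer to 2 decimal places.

x_1 = 472.08, x_2 = 308.16, x_3 = 207.52

I − A =
  [   0.55    -0.20    -0.40]
  [  -0.30     0.95    -0.15]
  [  -0.05    -0.25     0.75]
Cofactors of I−A, C_ij = (−1)^(i+j)·(minor ij) (rows/columns in the sector order above):
  C_11 = (0.95)(0.75) − (-0.15)(-0.25) = 0.6750
  C_12 = −[(-0.30)(0.75) − (-0.15)(-0.05)] = 0.2325
  C_13 = (-0.30)(-0.25) − (0.95)(-0.05) = 0.1225
  C_21 = −[(-0.20)(0.75) − (-0.40)(-0.25)] = 0.2500
  C_22 = (0.55)(0.75) − (-0.40)(-0.05) = 0.3925
  C_23 = −[(0.55)(-0.25) − (-0.20)(-0.05)] = 0.1475
  C_31 = (-0.20)(-0.15) − (-0.40)(0.95) = 0.4100
  C_32 = −[(0.55)(-0.15) − (-0.40)(-0.30)] = 0.2025
  C_33 = (0.55)(0.95) − (-0.20)(-0.30) = 0.4625
det(I−A) = Σ_j (I−A)_1j·C_1j = (0.55)(0.6750) + (-0.20)(0.2325) + (-0.40)(0.1225) = 0.27575
adj(I−A) = Cᵀ =
  [ 0.6750   0.2500   0.4100]
  [ 0.2325   0.3925   0.2025]
  [ 0.1225   0.1475   0.4625]
(I − A)⁻¹ = adj(I−A) / det(I−A) ≈
  [   2.4479     0.9066     1.4869]
  [   0.8432     1.4234     0.7344]
  [   0.4442     0.5349     1.6772]
x = (I − A)⁻¹ d = adj(I−A)·d / det(I−A), with det(I−A) = 0.27575:
  x_1 = (0.6750·115 + 0.2500·120 + 0.4100·55) / 0.27575 = 130.175 / 0.27575 ≈ 472.08
  x_2 = (0.2325·115 + 0.3925·120 + 0.2025·55) / 0.27575 = 84.975 / 0.27575 ≈ 308.16
  x_3 = (0.1225·115 + 0.1475·120 + 0.4625·55) / 0.27575 = 57.225 / 0.27575 ≈ 207.52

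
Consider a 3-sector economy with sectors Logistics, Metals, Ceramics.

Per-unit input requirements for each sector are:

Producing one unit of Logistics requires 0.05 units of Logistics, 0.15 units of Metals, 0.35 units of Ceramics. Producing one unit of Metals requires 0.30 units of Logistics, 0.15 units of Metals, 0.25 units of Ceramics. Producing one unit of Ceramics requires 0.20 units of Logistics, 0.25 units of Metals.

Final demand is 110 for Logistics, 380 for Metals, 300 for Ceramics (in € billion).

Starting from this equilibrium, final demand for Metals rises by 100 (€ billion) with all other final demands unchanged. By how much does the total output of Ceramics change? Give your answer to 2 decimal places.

I − A =
  [   0.95    -0.30    -0.20]
  [  -0.15     0.85    -0.25]
  [  -0.35    -0.25     1.00]
Cofactors of I−A, C_ij = (−1)^(i+j)·(minor ij) (rows/columns in the sector order above):
  C_11 = (0.85)(1.00) − (-0.25)(-0.25) = 0.7875
  C_12 = −[(-0.15)(1.00) − (-0.25)(-0.35)] = 0.2375
  C_13 = (-0.15)(-0.25) − (0.85)(-0.35) = 0.3350
  C_21 = −[(-0.30)(1.00) − (-0.20)(-0.25)] = 0.3500
  C_22 = (0.95)(1.00) − (-0.20)(-0.35) = 0.8800
  C_23 = −[(0.95)(-0.25) − (-0.30)(-0.35)] = 0.3425
  C_31 = (-0.30)(-0.25) − (-0.20)(0.85) = 0.2450
  C_32 = −[(0.95)(-0.25) − (-0.20)(-0.15)] = 0.2675
  C_33 = (0.95)(0.85) − (-0.30)(-0.15) = 0.7625
det(I−A) = Σ_j (I−A)_1j·C_1j = (0.95)(0.7875) + (-0.30)(0.2375) + (-0.20)(0.3350) = 0.609875
adj(I−A) = Cᵀ =
  [ 0.7875   0.3500   0.2450]
  [ 0.2375   0.8800   0.2675]
  [ 0.3350   0.3425   0.7625]
(I − A)⁻¹ = adj(I−A) / det(I−A) ≈
  [   1.2912     0.5739     0.4017]
  [   0.3894     1.4429     0.4386]
  [   0.5493     0.5616     1.2503]
Δx = (I − A)⁻¹ Δd with Δd having +100 in the Metals component and 0 elsewhere.
So Δx_3 = L_32 · (+100), where L_32 = adj(I−A)_32 / det(I−A) = 0.3425 / 0.609875.
Δx_3 = 0.3425 × (+100) / 0.609875 = 34.25 / 0.609875 ≈ 56.16.

Δx_3 = 56.16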